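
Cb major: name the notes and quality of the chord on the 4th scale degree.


Cb major scale: Cb Db Eb Fb Gb Ab Bb
Diatonic triad on degree 4 stacks scale notes 4, 6, 1: Fb Ab Cb
Fb→Ab = 4 semitones; Fb→Cb = 7 semitones → major triad
= Fb Ab Cb (major)


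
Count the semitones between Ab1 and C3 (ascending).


Absolute semitone position = octave×12 + chromatic position
Ab1: 1×12 + 8 = 20
C3: 3×12 + 0 = 36
Difference = 36 - 20 = 16
= 16 semitones


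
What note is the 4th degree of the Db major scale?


Major scale pattern: W-W-H-W-W-W-H (2-2-1-2-2-2-1 semitones)
Starting from Db:
  Db + 2 semitones → Eb
  Eb + 2 semitones → F
  F + 1 semitone → Gb
  Gb + 2 semitones → Ab
  Ab + 2 semitones → Bb
  Bb + 2 semitones → C
  C + 1 semitone → Db
Scale: Db Eb F Gb Ab Bb C
Degree 4 = Gb


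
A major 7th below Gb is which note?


A 7th spans 7 letter names, so from G we land on A
A major 7th = 11 semitones below Gb
Spell A at that pitch: Abb
= Abb


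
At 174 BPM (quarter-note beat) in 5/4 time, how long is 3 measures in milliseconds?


Step by step:
Quarter-note beat duration = 60000 / 174 ms
Beats per measure (5/4) = 5
One measure = 5 × 60000 / 174 = 300000 / 174 ms
3 measures = 3 × 300000 / 174 = 900000 / 174
= 5172.4 ms


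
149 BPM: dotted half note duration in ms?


One quarter-note beat = 60000 / BPM = 60000 / 149 ms
Dotted half note = 3 × quarter note
Duration = 3 × 60000 / 149 = 180000 / 149
= 1208.1 ms


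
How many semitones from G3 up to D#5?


Working:
Absolute semitone position = octave×12 + chromatic position
G3: 3×12 + 7 = 43
D#5: 5×12 + 3 = 63
Difference = 63 - 43 = 20
= 20 semitones


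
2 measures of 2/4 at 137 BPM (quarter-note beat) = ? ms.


Quarter-note beat duration = 60000 / 137 ms
Beats per measure (2/4) = 2
One measure = 2 × 60000 / 137 = 120000 / 137 ms
2 measures = 2 × 120000 / 137 = 240000 / 137
= 1751.8 ms


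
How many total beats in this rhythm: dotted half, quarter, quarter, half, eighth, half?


Beat values:
  dotted half = 3 beats
  quarter = 1 beat
  quarter = 1 beat
  half = 2 beats
  eighth = 0.5 beats
  half = 2 beats
Sum = 3 + 1 + 1 + 2 + 0.5 + 2
= 9.5 beats


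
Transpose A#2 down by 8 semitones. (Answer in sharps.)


Step by step:
A#2: chromatic position 10 in octave 2 → absolute = 2×12 + 10 = 34
Transpose down 8: 34 - 8 = 26
26 = 2×12 + 2 → D in octave 2
Result = D2


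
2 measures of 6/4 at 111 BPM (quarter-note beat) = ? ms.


Working:
Quarter-note beat duration = 60000 / 111 ms
Beats per measure (6/4) = 6
One measure = 6 × 60000 / 111 = 360000 / 111 ms
2 measures = 2 × 360000 / 111 = 720000 / 111
= 6486.5 ms


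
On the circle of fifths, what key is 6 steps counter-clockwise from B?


Solution.
Each counter-clockwise step moves down a perfect 5th (= up a perfect 4th)
From B: B → E → A → D → G → C → F
= F


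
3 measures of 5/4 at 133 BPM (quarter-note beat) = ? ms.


Working:
Quarter-note beat duration = 60000 / 133 ms
Beats per measure (5/4) = 5
One measure = 5 × 60000 / 133 = 300000 / 133 ms
3 measures = 3 × 300000 / 133 = 900000 / 133
= 6766.9 ms


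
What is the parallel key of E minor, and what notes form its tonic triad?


Let's work it out.
Parallel keys share the same tonic but differ in mode
E minor → parallel is E major
Tonic triad of E major = E G# B
= E major; triad = E G# B


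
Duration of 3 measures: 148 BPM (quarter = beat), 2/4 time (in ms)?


Quarter-note beat duration = 60000 / 148 ms
Beats per measure (2/4) = 2
One measure = 2 × 60000 / 148 = 120000 / 148 ms
3 measures = 3 × 120000 / 148 = 360000 / 148
= 2432.4 ms


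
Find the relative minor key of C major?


The relative minor shares the major's key signature and starts on its 6th degree
6th degree = a major 6th above the tonic; a major 6th above C is A
→ relative minor of C major is A minor
= A minor


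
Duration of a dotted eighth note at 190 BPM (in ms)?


Let's work it out.
One quarter-note beat = 60000 / BPM = 60000 / 190 ms
Dotted eighth note = 3/4 × quarter note
Duration = 3/4 × 60000 / 190 = 45000 / 190
= 236.8 ms


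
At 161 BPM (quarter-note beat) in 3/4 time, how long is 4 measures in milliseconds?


Quarter-note beat duration = 60000 / 161 ms
Beats per measure (3/4) = 3
One measure = 3 × 60000 / 161 = 180000 / 161 ms
4 measures = 4 × 180000 / 161 = 720000 / 161
= 4472.0 ms


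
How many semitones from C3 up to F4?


Absolute semitone position = octave×12 + chromatic position
C3: 3×12 + 0 = 36
F4: 4×12 + 5 = 53
Difference = 53 - 36 = 17
= 17 semitones


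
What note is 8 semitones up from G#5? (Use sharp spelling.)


Let's work it out.
G#5: chromatic position 8 in octave 5 → absolute = 5×12 + 8 = 68
Transpose up 8: 68 + 8 = 76
76 = 6×12 + 4 → E in octave 6
Result = E6


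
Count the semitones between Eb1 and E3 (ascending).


Working:
Absolute semitone position = octave×12 + chromatic position
Eb1: 1×12 + 3 = 15
E3: 3×12 + 4 = 40
Difference = 40 - 15 = 25
= 25 semitones


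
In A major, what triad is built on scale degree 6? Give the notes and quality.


Step by step:
A major scale: A B C# D E F# G#
Diatonic triad on degree 6 stacks scale notes 6, 1, 3: F# A C#
F#→A = 3 semitones; F#→C# = 7 semitones → minor triad
= F# A C# (minor)


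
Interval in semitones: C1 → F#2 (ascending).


Working:
Absolute semitone position = octave×12 + chromatic position
C1: 1×12 + 0 = 12
F#2: 2×12 + 6 = 30
Difference = 30 - 12 = 18
= 18 semitones


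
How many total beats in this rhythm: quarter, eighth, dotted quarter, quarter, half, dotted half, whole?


Working:
Beat values:
  quarter = 1 beat
  eighth = 0.5 beats
  dotted quarter = 1.5 beats
  quarter = 1 beat
  half = 2 beats
  dotted half = 3 beats
  whole = 4 beats
Sum = 1 + 0.5 + 1.5 + 1 + 2 + 3 + 4
= 13 beats


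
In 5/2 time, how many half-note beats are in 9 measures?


Working:
Time signature 5/2: the bottom number 2 means the half note gets one count
The top number 5 means 5 half-note beats per measure
Total = 5 × 9 measures
= 45 half-note beats


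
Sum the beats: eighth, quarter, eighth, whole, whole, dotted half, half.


Beat values:
  eighth = 0.5 beats
  quarter = 1 beat
  eighth = 0.5 beats
  whole = 4 beats
  whole = 4 beats
  dotted half = 3 beats
  half = 2 beats
Sum = 0.5 + 1 + 0.5 + 4 + 4 + 3 + 2
= 15 beats


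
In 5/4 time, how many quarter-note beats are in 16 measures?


Solution.
Time signature 5/4: the bottom number 4 means the quarter note gets one count
The top number 5 means 5 quarter-note beats per measure
Total = 5 × 16 measures
= 80 quarter-note beats


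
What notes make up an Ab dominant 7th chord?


Solution.
Dominant 7th chord = root + major 3rd + perfect 5th + minor 7th
Seventh chords stack in thirds, so the letter names are A-C-E-G
Root: Ab
Major 3rd above Ab: C
Perfect 5th above Ab: Eb
Minor 7th above Ab: Gb
Chord = Ab C Eb Gb


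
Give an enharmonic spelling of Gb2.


Solution.
Enharmonic notes sound the same pitch but are spelled with different letter names
Gb and F# name the same pitch class
= F#2


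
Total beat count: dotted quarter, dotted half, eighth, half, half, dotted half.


Solution.
Beat values:
  dotted quarter = 1.5 beats
  dotted half = 3 beats
  eighth = 0.5 beats
  half = 2 beats
  half = 2 beats
  dotted half = 3 beats
Sum = 1.5 + 3 + 0.5 + 2 + 2 + 3
= 12 beats


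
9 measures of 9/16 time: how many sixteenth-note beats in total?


Time signature 9/16: the bottom number 16 means the sixteenth note gets one count
The top number 9 means 9 sixteenth-note beats per measure
Total = 9 × 9 measures
= 81 sixteenth-note beats


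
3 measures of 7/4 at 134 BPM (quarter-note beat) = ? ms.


Reasoning:
Quarter-note beat duration = 60000 / 134 ms
Beats per measure (7/4) = 7
One measure = 7 × 60000 / 134 = 420000 / 134 ms
3 measures = 3 × 420000 / 134 = 1260000 / 134
= 9403.0 ms


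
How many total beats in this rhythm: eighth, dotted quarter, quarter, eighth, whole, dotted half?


Step by step:
Beat values:
  eighth = 0.5 beats
  dotted quarter = 1.5 beats
  quarter = 1 beat
  eighth = 0.5 beats
  whole = 4 beats
  dotted half = 3 beats
Sum = 0.5 + 1.5 + 1 + 0.5 + 4 + 3
= 10.5 beats


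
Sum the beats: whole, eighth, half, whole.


Step by step:
Beat values:
  whole = 4 beats
  eighth = 0.5 beats
  half = 2 beats
  whole = 4 beats
Sum = 4 + 0.5 + 2 + 4
= 10.5 beats


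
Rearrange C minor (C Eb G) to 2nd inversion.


Root position: C Eb G
2nd inversion: move root and 3rd up an octave
Bass note: G
Notes (bottom to top) = G C Eb


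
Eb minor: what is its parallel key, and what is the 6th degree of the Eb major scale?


Step by step:
Parallel keys share the same tonic but differ in mode
Eb minor → parallel is Eb major
Eb major scale: Eb F G Ab Bb C D
= Eb major; 6th degree = C


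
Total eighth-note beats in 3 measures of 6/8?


Solution.
Time signature 6/8: the bottom number 8 means the eighth note gets one count
The top number 6 means 6 eighth-note beats per measure
Total = 6 × 3 measures
= 18 eighth-note beats


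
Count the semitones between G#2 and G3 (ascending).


Absolute semitone position = octave×12 + chromatic position
G#2: 2×12 + 8 = 32
G3: 3×12 + 7 = 43
Difference = 43 - 32 = 11
= 11 semitones


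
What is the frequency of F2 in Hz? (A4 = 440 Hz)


Step by step:
f = 440 × 2^(n/12) where n = semitones from A4
F2: -28 semitones from A4
f = 440 × 2^(-28/12)
f = 87.31 Hz


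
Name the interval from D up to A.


Step by step:
Letter names: D → A spans 5 letter names → a 5th
Semitones: D → A = 7 half-steps
A 5th of 7 semitones is a perfect 5th
= perfect 5th


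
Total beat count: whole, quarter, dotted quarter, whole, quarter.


Beat values:
  whole = 4 beats
  quarter = 1 beat
  dotted quarter = 1.5 beats
  whole = 4 beats
  quarter = 1 beat
Sum = 4 + 1 + 1.5 + 4 + 1
= 11.5 beats


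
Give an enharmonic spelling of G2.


Enharmonic notes sound the same pitch but are spelled with different letter names
G and F## name the same pitch class
= F##2


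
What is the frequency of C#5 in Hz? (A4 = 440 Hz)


Let's work it out.
f = 440 × 2^(n/12) where n = semitones from A4
C#5: 4 semitones from A4
f = 440 × 2^(4/12)
f = 554.37 Hz


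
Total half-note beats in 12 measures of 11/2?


Time signature 11/2: the bottom number 2 means the half note gets one count
The top number 11 means 11 half-note beats per measure
Total = 11 × 12 measures
= 132 half-note beats


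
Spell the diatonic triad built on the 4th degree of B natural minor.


Step by step:
B natural minor scale: B C# D E F# G A
Diatonic triad on degree 4 stacks scale notes 4, 6, 1: E G B
E→G = 3 semitones; E→B = 7 semitones → minor triad
= E G B (minor)


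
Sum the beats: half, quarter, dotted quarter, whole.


Solution.
Beat values:
  half = 2 beats
  quarter = 1 beat
  dotted quarter = 1.5 beats
  whole = 4 beats
Sum = 2 + 1 + 1.5 + 4
= 8.5 beats


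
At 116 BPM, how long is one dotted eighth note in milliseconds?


One quarter-note beat = 60000 / BPM = 60000 / 116 ms
Dotted eighth note = 3/4 × quarter note
Duration = 3/4 × 60000 / 116 = 45000 / 116
= 387.9 ms


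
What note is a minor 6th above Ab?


Reasoning:
A 6th spans 6 letter names, so from A we land on F
A minor 6th = 8 semitones above Ab
Spell F at that pitch: Fb
= Fb


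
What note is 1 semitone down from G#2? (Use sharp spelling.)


G#2: chromatic position 8 in octave 2 → absolute = 2×12 + 8 = 32
Transpose down 1: 32 - 1 = 31
31 = 2×12 + 7 → G in octave 2
Result = G2


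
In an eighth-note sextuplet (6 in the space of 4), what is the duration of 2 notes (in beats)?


Reasoning:
Sextuplet: 6 notes occupy the space of 4 eighth notes
Space = 4 × 1/2 = 2 beats
Each sextuplet note = 2 / 6 = 1/3 beats
2 notes = 2 × 1/3 = 2/3
= 2/3 beats


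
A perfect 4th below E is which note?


Solution.
A 4th spans 4 letter names, so from E we land on B
A perfect 4th = 5 semitones below E
Spell B at that pitch: B
= B


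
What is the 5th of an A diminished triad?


Solution.
Diminished triad = root + minor 3rd (3 semitones) + diminished 5th (6 semitones)
A triad on A stacks thirds, so the chord tones use letter names A-C-E
Root: A
Minor 3rd above A: C
Diminished 5th above A: Eb
The 5th = Eb


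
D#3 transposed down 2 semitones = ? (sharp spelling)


Solution.
D#3: chromatic position 3 in octave 3 → absolute = 3×12 + 3 = 39
Transpose down 2: 39 - 2 = 37
37 = 3×12 + 1 → C# in octave 3
Result = C#3


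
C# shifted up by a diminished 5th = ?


diminished 5th: 5 letter names, 6 semitones
Letter: C + 4 → G
Pitch: C# + 6 semitones, spelled as a G → G
= G


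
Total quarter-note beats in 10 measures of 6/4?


Time signature 6/4: the bottom number 4 means the quarter note gets one count
The top number 6 means 6 quarter-note beats per measure
Total = 6 × 10 measures
= 60 quarter-note beats


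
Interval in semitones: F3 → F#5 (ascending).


Let's work it out.
Absolute semitone position = octave×12 + chromatic position
F3: 3×12 + 5 = 41
F#5: 5×12 + 6 = 66
Difference = 66 - 41 = 25
= 25 semitones


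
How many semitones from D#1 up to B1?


Let's work it out.
Absolute semitone position = octave×12 + chromatic position
D#1: 1×12 + 3 = 15
B1: 1×12 + 11 = 23
Difference = 23 - 15 = 8
= 8 semitones


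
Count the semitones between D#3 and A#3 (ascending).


Working:
Absolute semitone position = octave×12 + chromatic position
D#3: 3×12 + 3 = 39
A#3: 3×12 + 10 = 46
Difference = 46 - 39 = 7
= 7 semitones


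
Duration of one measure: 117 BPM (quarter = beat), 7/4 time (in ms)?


Working:
Quarter-note beat duration = 60000 / 117 ms
Beats per measure (7/4) = 7
One measure = 7 × 60000 / 117 = 420000 / 117 ms
= 3589.7 ms


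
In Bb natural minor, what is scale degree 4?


Let's work it out.
Natural minor scale pattern: W-H-W-W-H-W-W (2-1-2-2-1-2-2 semitones)
Starting from Bb:
  Bb + 2 semitones → C
  C + 1 semitone → Db
  Db + 2 semitones → Eb
  Eb + 2 semitones → F
  F + 1 semitone → Gb
  Gb + 2 semitones → Ab
  Ab + 2 semitones → Bb
Scale: Bb C Db Eb F Gb Ab
Degree 4 = Eb


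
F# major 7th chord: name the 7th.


Major 7th chord = root + major 3rd + perfect 5th + major 7th
Seventh chords stack in thirds, so the letter names are F-A-C-E
Root: F#
Major 3rd above F#: A#
Perfect 5th above F#: C#
Major 7th above F#: E#
The 7th = E#


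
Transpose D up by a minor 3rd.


Let's work it out.
minor 3rd: 3 letter names, 3 semitones
Letter: D + 2 → F
Pitch: D + 3 semitones, spelled as an F → F
= F


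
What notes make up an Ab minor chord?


Minor triad = root + minor 3rd (3 semitones) + perfect 5th (7 semitones)
A triad on Ab stacks thirds, so the chord tones use letter names A-C-E
Root: Ab
Minor 3rd above Ab: Cb
Perfect 5th above Ab: Eb
Chord = Ab Cb Eb


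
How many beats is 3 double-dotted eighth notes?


Base eighth note = 1/2 beats
Dot 1 adds half the previous value: +1/4
Dot 2 adds half the previous value: +1/8
One double-dotted eighth = 1/2 + 1/4 + 1/8 = 7/8
3 of them = 3 × 7/8 = 21/8
= 21/8 beats


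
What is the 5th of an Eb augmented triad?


Reasoning:
Augmented triad = root + major 3rd (4 semitones) + augmented 5th (8 semitones)
A triad on Eb stacks thirds, so the chord tones use letter names E-G-B
Root: Eb
Major 3rd above Eb: G
Augmented 5th above Eb: B
The 5th = B


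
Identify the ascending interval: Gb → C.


Working:
Letter names: G → C spans 4 letter names → a 4th
Semitones: Gb → C = 6 half-steps
A 4th of 6 semitones is an augmented 4th
= augmented 4th


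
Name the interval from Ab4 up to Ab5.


Reasoning:
Letter names: A → A spans 8 letter names → an octave
Semitones: Ab4 → Ab5 = 12 half-steps
An octave of 12 semitones is a perfect octave
= perfect octave


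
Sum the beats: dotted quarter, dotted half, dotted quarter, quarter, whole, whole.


Beat values:
  dotted quarter = 1.5 beats
  dotted half = 3 beats
  dotted quarter = 1.5 beats
  quarter = 1 beat
  whole = 4 beats
  whole = 4 beats
Sum = 1.5 + 3 + 1.5 + 1 + 4 + 4
= 15 beats


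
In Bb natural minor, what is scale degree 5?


Step by step:
Natural minor scale pattern: W-H-W-W-H-W-W (2-1-2-2-1-2-2 semitones)
Starting from Bb:
  Bb + 2 semitones → C
  C + 1 semitone → Db
  Db + 2 semitones → Eb
  Eb + 2 semitones → F
  F + 1 semitone → Gb
  Gb + 2 semitones → Ab
  Ab + 2 semitones → Bb
Scale: Bb C Db Eb F Gb Ab
Degree 5 = F


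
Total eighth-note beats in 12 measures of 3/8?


Solution.
Time signature 3/8: the bottom number 8 means the eighth note gets one count
The top number 3 means 3 eighth-note beats per measure
Total = 3 × 12 measures
= 36 eighth-note beats


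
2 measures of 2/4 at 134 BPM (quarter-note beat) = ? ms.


Working:
Quarter-note beat duration = 60000 / 134 ms
Beats per measure (2/4) = 2
One measure = 2 × 60000 / 134 = 120000 / 134 ms
2 measures = 2 × 120000 / 134 = 240000 / 134
= 1791.0 ms


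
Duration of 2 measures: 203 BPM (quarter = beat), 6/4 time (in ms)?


Quarter-note beat duration = 60000 / 203 ms
Beats per measure (6/4) = 6
One measure = 6 × 60000 / 203 = 360000 / 203 ms
2 measures = 2 × 360000 / 203 = 720000 / 203
= 3546.8 ms


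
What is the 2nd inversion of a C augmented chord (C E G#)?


Reasoning:
Root position: C E G#
2nd inversion: move root and 3rd up an octave
Bass note: G#
Notes (bottom to top) = G# C E


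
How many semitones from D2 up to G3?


Reasoning:
Absolute semitone position = octave×12 + chromatic position
D2: 2×12 + 2 = 26
G3: 3×12 + 7 = 43
Difference = 43 - 26 = 17
= 17 semitones


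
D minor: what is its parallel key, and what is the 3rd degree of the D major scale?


Let's work it out.
Parallel keys share the same tonic but differ in mode
D minor → parallel is D major
D major scale: D E F# G A B C#
= D major; 3rd degree = F#


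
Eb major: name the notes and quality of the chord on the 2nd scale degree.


Step by step:
Eb major scale: Eb F G Ab Bb C D
Diatonic triad on degree 2 stacks scale notes 2, 4, 6: F Ab C
F→Ab = 3 semitones; F→C = 7 semitones → minor triad
= F Ab C (minor)


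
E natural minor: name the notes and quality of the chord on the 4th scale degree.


Solution.
E natural minor scale: E F# G A B C D
Diatonic triad on degree 4 stacks scale notes 4, 6, 1: A C E
A→C = 3 semitones; A→E = 7 semitones → minor triad
= A C E (minor)


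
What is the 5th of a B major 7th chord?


Let's work it out.
Major 7th chord = root + major 3rd + perfect 5th + major 7th
Seventh chords stack in thirds, so the letter names are B-D-F-A
Root: B
Major 3rd above B: D#
Perfect 5th above B: F#
Major 7th above B: A#
The 5th = F#


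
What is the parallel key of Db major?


Step by step:
Parallel keys share the same tonic but differ in mode
Db major → parallel is Db minor
= Db minor


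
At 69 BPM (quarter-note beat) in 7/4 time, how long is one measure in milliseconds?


Working:
Quarter-note beat duration = 60000 / 69 ms
Beats per measure (7/4) = 7
One measure = 7 × 60000 / 69 = 420000 / 69 ms
= 6087.0 ms


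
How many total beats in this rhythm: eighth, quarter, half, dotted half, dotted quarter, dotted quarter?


Reasoning:
Beat values:
  eighth = 0.5 beats
  quarter = 1 beat
  half = 2 beats
  dotted half = 3 beats
  dotted quarter = 1.5 beats
  dotted quarter = 1.5 beats
Sum = 0.5 + 1 + 2 + 3 + 1.5 + 1.5
= 9.5 beats


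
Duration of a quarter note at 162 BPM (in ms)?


Let's work it out.
One quarter-note beat = 60000 / BPM = 60000 / 162 ms
Duration = 60000 / 162
= 370.4 ms


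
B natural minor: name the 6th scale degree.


Working:
Natural minor scale pattern: W-H-W-W-H-W-W (2-1-2-2-1-2-2 semitones)
Starting from B:
  B + 2 semitones → C#
  C# + 1 semitone → D
  D + 2 semitones → E
  E + 2 semitones → F#
  F# + 1 semitone → G
  G + 2 semitones → A
  A + 2 semitones → B
Scale: B C# D E F# G A
Degree 6 = G


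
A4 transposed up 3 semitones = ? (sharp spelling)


Working:
A4: chromatic position 9 in octave 4 → absolute = 4×12 + 9 = 57
Transpose up 3: 57 + 3 = 60
60 = 5×12 + 0 → C in octave 5
Result = C5


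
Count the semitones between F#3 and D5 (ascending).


Working:
Absolute semitone position = octave×12 + chromatic position
F#3: 3×12 + 6 = 42
D5: 5×12 + 2 = 62
Difference = 62 - 42 = 20
= 20 semitones


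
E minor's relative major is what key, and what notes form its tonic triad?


Reasoning:
The relative major shares the key signature and is a minor 3rd above the minor tonic
A minor 3rd above E is G
→ relative major of E minor is G major
Tonic triad of G major = root + major 3rd + perfect 5th = G B D
= G major; triad = G B D


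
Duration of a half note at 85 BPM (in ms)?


One quarter-note beat = 60000 / BPM = 60000 / 85 ms
Half note = 2 × quarter note
Duration = 2 × 60000 / 85 = 120000 / 85
= 1411.8 ms


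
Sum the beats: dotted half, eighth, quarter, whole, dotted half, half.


Beat values:
  dotted half = 3 beats
  eighth = 0.5 beats
  quarter = 1 beat
  whole = 4 beats
  dotted half = 3 beats
  half = 2 beats
Sum = 3 + 0.5 + 1 + 4 + 3 + 2
= 13.5 beats


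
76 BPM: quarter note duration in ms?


Reasoning:
One quarter-note beat = 60000 / BPM = 60000 / 76 ms
Duration = 60000 / 76
= 789.5 ms


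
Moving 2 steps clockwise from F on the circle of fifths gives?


Let's work it out.
Each clockwise step on the circle of fifths moves up a perfect 5th
From F: F → C → G
= G


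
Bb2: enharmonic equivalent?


Solution.
Enharmonic notes sound the same pitch but are spelled with different letter names
Bb and A# name the same pitch class
= A#2


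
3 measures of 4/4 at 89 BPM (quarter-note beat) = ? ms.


Working:
Quarter-note beat duration = 60000 / 89 ms
Beats per measure (4/4) = 4
One measure = 4 × 60000 / 89 = 240000 / 89 ms
3 measures = 3 × 240000 / 89 = 720000 / 89
= 8089.9 ms


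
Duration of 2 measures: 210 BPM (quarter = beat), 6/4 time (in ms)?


Working:
Quarter-note beat duration = 60000 / 210 ms
Beats per measure (6/4) = 6
One measure = 6 × 60000 / 210 = 360000 / 210 ms
2 measures = 2 × 360000 / 210 = 720000 / 210
= 3428.6 ms


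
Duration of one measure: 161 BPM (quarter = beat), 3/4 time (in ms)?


Let's work it out.
Quarter-note beat duration = 60000 / 161 ms
Beats per measure (3/4) = 3
One measure = 3 × 60000 / 161 = 180000 / 161 ms
= 1118.0 ms


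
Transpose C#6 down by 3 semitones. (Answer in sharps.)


Working:
C#6: chromatic position 1 in octave 6 → absolute = 6×12 + 1 = 73
Transpose down 3: 73 - 3 = 70
70 = 5×12 + 10 → A# in octave 5
Result = A#5


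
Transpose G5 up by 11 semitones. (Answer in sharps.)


Let's work it out.
G5: chromatic position 7 in octave 5 → absolute = 5×12 + 7 = 67
Transpose up 11: 67 + 11 = 78
78 = 6×12 + 6 → F# in octave 6
Result = F#6


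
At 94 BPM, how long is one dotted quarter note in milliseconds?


Let's work it out.
One quarter-note beat = 60000 / BPM = 60000 / 94 ms
Dotted quarter note = 3/2 × quarter note
Duration = 3/2 × 60000 / 94 = 90000 / 94
= 957.4 ms


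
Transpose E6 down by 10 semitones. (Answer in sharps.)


Working:
E6: chromatic position 4 in octave 6 → absolute = 6×12 + 4 = 76
Transpose down 10: 76 - 10 = 66
66 = 5×12 + 6 → F# in octave 5
Result = F#5


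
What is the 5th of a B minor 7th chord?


Working:
Minor 7th chord = root + minor 3rd + perfect 5th + minor 7th
Seventh chords stack in thirds, so the letter names are B-D-F-A
Root: B
Minor 3rd above B: D
Perfect 5th above B: F#
Minor 7th above B: A
The 5th = F#


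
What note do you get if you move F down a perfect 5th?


Solution.
perfect 5th: 5 letter names, 7 semitones
Letter: F - 4 → B
Pitch: F - 7 semitones, spelled as a B → Bb
= Bb


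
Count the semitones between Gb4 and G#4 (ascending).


Working:
Absolute semitone position = octave×12 + chromatic position
Gb4: 4×12 + 6 = 54
G#4: 4×12 + 8 = 56
Difference = 56 - 54 = 2
= 2 semitones


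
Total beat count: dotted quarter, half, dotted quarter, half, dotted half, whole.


Let's work it out.
Beat values:
  dotted quarter = 1.5 beats
  half = 2 beats
  dotted quarter = 1.5 beats
  half = 2 beats
  dotted half = 3 beats
  whole = 4 beats
Sum = 1.5 + 2 + 1.5 + 2 + 3 + 4
= 14 beats


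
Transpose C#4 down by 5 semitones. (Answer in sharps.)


Working:
C#4: chromatic position 1 in octave 4 → absolute = 4×12 + 1 = 49
Transpose down 5: 49 - 5 = 44
44 = 3×12 + 8 → G# in octave 3
Result = G#3


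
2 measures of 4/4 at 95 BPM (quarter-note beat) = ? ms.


Working:
Quarter-note beat duration = 60000 / 95 ms
Beats per measure (4/4) = 4
One measure = 4 × 60000 / 95 = 240000 / 95 ms
2 measures = 2 × 240000 / 95 = 480000 / 95
= 5052.6 ms


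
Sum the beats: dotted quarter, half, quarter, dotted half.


Beat values:
  dotted quarter = 1.5 beats
  half = 2 beats
  quarter = 1 beat
  dotted half = 3 beats
Sum = 1.5 + 2 + 1 + 3
= 7.5 beats


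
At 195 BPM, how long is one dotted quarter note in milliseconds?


One quarter-note beat = 60000 / BPM = 60000 / 195 ms
Dotted quarter note = 3/2 × quarter note
Duration = 3/2 × 60000 / 195 = 90000 / 195
= 461.5 ms


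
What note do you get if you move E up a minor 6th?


Solution.
minor 6th: 6 letter names, 8 semitones
Letter: E + 5 → C
Pitch: E + 8 semitones, spelled as a C → C
= C


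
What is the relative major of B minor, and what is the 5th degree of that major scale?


The relative major shares the key signature and is a minor 3rd above the minor tonic
A minor 3rd above B is D
→ relative major of B minor is D major
D major scale: D E F# G A B C#
= D major; 5th degree = A


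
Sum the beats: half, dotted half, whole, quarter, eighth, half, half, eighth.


Reasoning:
Beat values:
  half = 2 beats
  dotted half = 3 beats
  whole = 4 beats
  quarter = 1 beat
  eighth = 0.5 beats
  half = 2 beats
  half = 2 beats
  eighth = 0.5 beats
Sum = 2 + 3 + 4 + 1 + 0.5 + 2 + 2 + 0.5
= 15 beats


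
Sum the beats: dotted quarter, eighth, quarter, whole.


Beat values:
  dotted quarter = 1.5 beats
  eighth = 0.5 beats
  quarter = 1 beat
  whole = 4 beats
Sum = 1.5 + 0.5 + 1 + 4
= 7 beats


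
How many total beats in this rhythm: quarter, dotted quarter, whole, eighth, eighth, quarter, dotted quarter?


Solution.
Beat values:
  quarter = 1 beat
  dotted quarter = 1.5 beats
  whole = 4 beats
  eighth = 0.5 beats
  eighth = 0.5 beats
  quarter = 1 beat
  dotted quarter = 1.5 beats
Sum = 1 + 1.5 + 4 + 0.5 + 0.5 + 1 + 1.5
= 10 beats


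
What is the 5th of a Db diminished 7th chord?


Reasoning:
Diminished 7th chord = root + minor 3rd + diminished 5th + diminished 7th
Seventh chords stack in thirds, so the letter names are D-F-A-C
Root: Db
Minor 3rd above Db: Fb
Diminished 5th above Db: Abb
Diminished 7th above Db: Cbb
The 5th = Abb


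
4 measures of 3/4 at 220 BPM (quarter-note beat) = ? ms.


Quarter-note beat duration = 60000 / 220 ms
Beats per measure (3/4) = 3
One measure = 3 × 60000 / 220 = 180000 / 220 ms
4 measures = 4 × 180000 / 220 = 720000 / 220
= 3272.7 ms


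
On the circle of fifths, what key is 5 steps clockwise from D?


Step by step:
Each clockwise step on the circle of fifths moves up a perfect 5th
From D: D → A → E → B → F#/Gb → Db
= Db


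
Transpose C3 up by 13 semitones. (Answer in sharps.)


Let's work it out.
C3: chromatic position 0 in octave 3 → absolute = 3×12 + 0 = 36
Transpose up 13: 36 + 13 = 49
49 = 4×12 + 1 → C# in octave 4
Result = C#4


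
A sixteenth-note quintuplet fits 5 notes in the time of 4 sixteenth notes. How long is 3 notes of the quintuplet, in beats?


Working:
Quintuplet: 5 notes occupy the space of 4 sixteenth notes
Space = 4 × 1/4 = 1 beat
Each quintuplet note = 1 / 5 = 1/5 beats
3 notes = 3 × 1/5 = 3/5
= 3/5 beats


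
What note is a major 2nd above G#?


Step by step:
A 2nd spans 2 letter names, so from G we land on A
A major 2nd = 2 semitones above G#
Spell A at that pitch: A#
= A#


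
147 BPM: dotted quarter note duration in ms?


Working:
One quarter-note beat = 60000 / BPM = 60000 / 147 ms
Dotted quarter note = 3/2 × quarter note
Duration = 3/2 × 60000 / 147 = 90000 / 147
= 612.2 ms


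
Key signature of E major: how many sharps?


Let's work it out.
Sharp major keys follow the circle of fifths: C(0), G(1), D(2), A(3), E(4), B(5), F#(6), C#(7)
E major has 4 sharps
Order of sharps: F# C# G# D# A# E# B# → first 4: F#, C#, G#, D#
= 4 sharps


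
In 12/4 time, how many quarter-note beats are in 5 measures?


Reasoning:
Time signature 12/4: the bottom number 4 means the quarter note gets one count
The top number 12 means 12 quarter-note beats per measure
Total = 12 × 5 measures
= 60 quarter-note beats


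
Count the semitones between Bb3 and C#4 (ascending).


Let's work it out.
Absolute semitone position = octave×12 + chromatic position
Bb3: 3×12 + 10 = 46
C#4: 4×12 + 1 = 49
Difference = 49 - 46 = 3
= 3 semitones


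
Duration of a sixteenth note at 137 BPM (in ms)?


Reasoning:
One quarter-note beat = 60000 / BPM = 60000 / 137 ms
Sixteenth note = 1/4 × quarter note
Duration = 1/4 × 60000 / 137 = 15000 / 137
= 109.5 ms


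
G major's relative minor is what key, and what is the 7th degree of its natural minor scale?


Let's work it out.
The relative minor shares the major's key signature and starts on its 6th degree
6th degree = a major 6th above the tonic; a major 6th above G is E
→ relative minor of G major is E minor
E natural minor scale: E F# G A B C D
= E minor; 7th degree = D


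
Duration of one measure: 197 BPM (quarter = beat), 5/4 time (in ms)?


Working:
Quarter-note beat duration = 60000 / 197 ms
Beats per measure (5/4) = 5
One measure = 5 × 60000 / 197 = 300000 / 197 ms
= 1522.8 ms


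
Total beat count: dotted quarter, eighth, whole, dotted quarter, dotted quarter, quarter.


Step by step:
Beat values:
  dotted quarter = 1.5 beats
  eighth = 0.5 beats
  whole = 4 beats
  dotted quarter = 1.5 beats
  dotted quarter = 1.5 beats
  quarter = 1 beat
Sum = 1.5 + 0.5 + 4 + 1.5 + 1.5 + 1
= 10 beats


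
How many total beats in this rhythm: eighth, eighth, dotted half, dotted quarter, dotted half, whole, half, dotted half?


Let's work it out.
Beat values:
  eighth = 0.5 beats
  eighth = 0.5 beats
  dotted half = 3 beats
  dotted quarter = 1.5 beats
  dotted half = 3 beats
  whole = 4 beats
  half = 2 beats
  dotted half = 3 beats
Sum = 0.5 + 0.5 + 3 + 1.5 + 3 + 4 + 2 + 3
= 17.5 beats


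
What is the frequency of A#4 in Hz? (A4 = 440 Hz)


Step by step:
f = 440 × 2^(n/12) where n = semitones from A4
A#4: 1 semitones from A4
f = 440 × 2^(1/12)
f = 466.16 Hz


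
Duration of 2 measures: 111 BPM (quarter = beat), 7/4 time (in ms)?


Let's work it out.
Quarter-note beat duration = 60000 / 111 ms
Beats per measure (7/4) = 7
One measure = 7 × 60000 / 111 = 420000 / 111 ms
2 measures = 2 × 420000 / 111 = 840000 / 111
= 7567.6 ms


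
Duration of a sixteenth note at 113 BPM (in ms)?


Step by step:
One quarter-note beat = 60000 / BPM = 60000 / 113 ms
Sixteenth note = 1/4 × quarter note
Duration = 1/4 × 60000 / 113 = 15000 / 113
= 132.7 ms


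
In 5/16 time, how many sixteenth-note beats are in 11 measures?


Step by step:
Time signature 5/16: the bottom number 16 means the sixteenth note gets one count
The top number 5 means 5 sixteenth-note beats per measure
Total = 5 × 11 measures
= 55 sixteenth-note beats


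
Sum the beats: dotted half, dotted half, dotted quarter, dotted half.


Let's work it out.
Beat values:
  dotted half = 3 beats
  dotted half = 3 beats
  dotted quarter = 1.5 beats
  dotted half = 3 beats
Sum = 3 + 3 + 1.5 + 3
= 10.5 beats


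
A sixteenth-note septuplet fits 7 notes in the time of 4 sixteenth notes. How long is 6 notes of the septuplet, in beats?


Working:
Septuplet: 7 notes occupy the space of 4 sixteenth notes
Space = 4 × 1/4 = 1 beat
Each septuplet note = 1 / 7 = 1/7 beats
6 notes = 6 × 1/7 = 6/7
= 6/7 beats


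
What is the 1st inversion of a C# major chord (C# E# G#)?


Root position: C# E# G#
1st inversion: move root up an octave
Bass note: E#
Notes (bottom to top) = E# G# C#


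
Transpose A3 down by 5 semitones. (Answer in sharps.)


Step by step:
A3: chromatic position 9 in octave 3 → absolute = 3×12 + 9 = 45
Transpose down 5: 45 - 5 = 40
40 = 3×12 + 4 → E in octave 3
Result = E3


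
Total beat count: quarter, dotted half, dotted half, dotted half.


Let's work it out.
Beat values:
  quarter = 1 beat
  dotted half = 3 beats
  dotted half = 3 beats
  dotted half = 3 beats
Sum = 1 + 3 + 3 + 3
= 10 beats


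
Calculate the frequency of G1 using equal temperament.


Reasoning:
f = 440 × 2^(n/12) where n = semitones from A4
G1: -38 semitones from A4
f = 440 × 2^(-38/12)
f = 49.00 Hz


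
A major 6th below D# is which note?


Step by step:
A 6th spans 6 letter names, so from D we land on F
A major 6th = 9 semitones below D#
Spell F at that pitch: F#
= F#


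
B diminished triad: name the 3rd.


Reasoning:
Diminished triad = root + minor 3rd (3 semitones) + diminished 5th (6 semitones)
A triad on B stacks thirds, so the chord tones use letter names B-D-F
Root: B
Minor 3rd above B: D
Diminished 5th above B: F
The 3rd = D


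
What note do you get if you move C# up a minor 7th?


Solution.
minor 7th: 7 letter names, 10 semitones
Letter: C + 6 → B
Pitch: C# + 10 semitones, spelled as a B → B
= B


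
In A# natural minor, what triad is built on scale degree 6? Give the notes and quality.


Step by step:
A# natural minor scale: A# B# C# D# E# F# G#
Diatonic triad on degree 6 stacks scale notes 6, 1, 3: F# A# C#
F#→A# = 4 semitones; F#→C# = 7 semitones → major triad
= F# A# C# (major)


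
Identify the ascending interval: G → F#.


Reasoning:
Letter names: G → F spans 7 letter names → a 7th
Semitones: G → F# = 11 half-steps
A 7th of 11 semitones is a major 7th
= major 7th


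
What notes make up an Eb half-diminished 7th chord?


Let's work it out.
Half-diminished 7th chord = root + minor 3rd + diminished 5th + minor 7th
Seventh chords stack in thirds, so the letter names are E-G-B-D
Root: Eb
Minor 3rd above Eb: Gb
Diminished 5th above Eb: Bbb
Minor 7th above Eb: Db
Chord = Eb Gb Bbb Db


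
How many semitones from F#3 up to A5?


Step by step:
Absolute semitone position = octave×12 + chromatic position
F#3: 3×12 + 6 = 42
A5: 5×12 + 9 = 69
Difference = 69 - 42 = 27
= 27 semitones


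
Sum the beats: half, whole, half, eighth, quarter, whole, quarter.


Reasoning:
Beat values:
  half = 2 beats
  whole = 4 beats
  half = 2 beats
  eighth = 0.5 beats
  quarter = 1 beat
  whole = 4 beats
  quarter = 1 beat
Sum = 2 + 4 + 2 + 0.5 + 1 + 4 + 1
= 14.5 beats


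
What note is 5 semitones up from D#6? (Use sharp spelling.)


Solution.
D#6: chromatic position 3 in octave 6 → absolute = 6×12 + 3 = 75
Transpose up 5: 75 + 5 = 80
80 = 6×12 + 8 → G# in octave 6
Result = G#6


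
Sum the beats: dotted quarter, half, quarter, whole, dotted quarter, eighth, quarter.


Solution.
Beat values:
  dotted quarter = 1.5 beats
  half = 2 beats
  quarter = 1 beat
  whole = 4 beats
  dotted quarter = 1.5 beats
  eighth = 0.5 beats
  quarter = 1 beat
Sum = 1.5 + 2 + 1 + 4 + 1.5 + 0.5 + 1
= 11.5 beats


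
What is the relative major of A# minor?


Step by step:
The relative major shares the key signature and is a minor 3rd above the minor tonic
A minor 3rd above A# is C#
→ relative major of A# minor is C# major
= C# major


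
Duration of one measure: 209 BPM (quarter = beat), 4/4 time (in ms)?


Step by step:
Quarter-note beat duration = 60000 / 209 ms
Beats per measure (4/4) = 4
One measure = 4 × 60000 / 209 = 240000 / 209 ms
= 1148.3 ms


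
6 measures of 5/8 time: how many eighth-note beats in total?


Let's work it out.
Time signature 5/8: the bottom number 8 means the eighth note gets one count
The top number 5 means 5 eighth-note beats per measure
Total = 5 × 6 measures
= 30 eighth-note beats


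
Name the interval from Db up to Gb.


Solution.
Letter names: D → G spans 4 letter names → a 4th
Semitones: Db → Gb = 5 half-steps
A 4th of 5 semitones is a perfect 4th
= perfect 4th


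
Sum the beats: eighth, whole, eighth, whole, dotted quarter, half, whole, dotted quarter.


Reasoning:
Beat values:
  eighth = 0.5 beats
  whole = 4 beats
  eighth = 0.5 beats
  whole = 4 beats
  dotted quarter = 1.5 beats
  half = 2 beats
  whole = 4 beats
  dotted quarter = 1.5 beats
Sum = 0.5 + 4 + 0.5 + 4 + 1.5 + 2 + 4 + 1.5
= 18 beats


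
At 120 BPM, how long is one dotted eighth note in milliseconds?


Let's work it out.
One quarter-note beat = 60000 / BPM = 60000 / 120 ms
Dotted eighth note = 3/4 × quarter note
Duration = 3/4 × 60000 / 120 = 45000 / 120
= 375.0 ms


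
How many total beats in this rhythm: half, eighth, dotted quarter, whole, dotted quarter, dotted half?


Working:
Beat values:
  half = 2 beats
  eighth = 0.5 beats
  dotted quarter = 1.5 beats
  whole = 4 beats
  dotted quarter = 1.5 beats
  dotted half = 3 beats
Sum = 2 + 0.5 + 1.5 + 4 + 1.5 + 3
= 12.5 beats


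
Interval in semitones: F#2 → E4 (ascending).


Step by step:
Absolute semitone position = octave×12 + chromatic position
F#2: 2×12 + 6 = 30
E4: 4×12 + 4 = 52
Difference = 52 - 30 = 22
= 22 semitones


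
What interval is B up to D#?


Let's work it out.
Letter names: B → D spans 3 letter names → a 3rd
Semitones: B → D# = 4 half-steps
A 3rd of 4 semitones is a major 3rd
= major 3rd


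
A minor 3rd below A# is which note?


A 3rd spans 3 letter names, so from A we land on F
A minor 3rd = 3 semitones below A#
Spell F at that pitch: F##
= F##


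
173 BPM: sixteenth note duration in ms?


Working:
One quarter-note beat = 60000 / BPM = 60000 / 173 ms
Sixteenth note = 1/4 × quarter note
Duration = 1/4 × 60000 / 173 = 15000 / 173
= 86.7 ms


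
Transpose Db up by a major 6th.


Let's work it out.
major 6th: 6 letter names, 9 semitones
Letter: D + 5 → B
Pitch: Db + 9 semitones, spelled as a B → Bb
= Bb


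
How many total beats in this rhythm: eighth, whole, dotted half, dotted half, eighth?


Reasoning:
Beat values:
  eighth = 0.5 beats
  whole = 4 beats
  dotted half = 3 beats
  dotted half = 3 beats
  eighth = 0.5 beats
Sum = 0.5 + 4 + 3 + 3 + 0.5
= 11 beats


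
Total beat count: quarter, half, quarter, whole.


Let's work it out.
Beat values:
  quarter = 1 beat
  half = 2 beats
  quarter = 1 beat
  whole = 4 beats
Sum = 1 + 2 + 1 + 4
= 8 beats


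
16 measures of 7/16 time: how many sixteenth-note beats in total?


Time signature 7/16: the bottom number 16 means the sixteenth note gets one count
The top number 7 means 7 sixteenth-note beats per measure
Total = 7 × 16 measures
= 112 sixteenth-note beats


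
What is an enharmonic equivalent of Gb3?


Working:
Enharmonic notes sound the same pitch but are spelled with different letter names
Gb and F# name the same pitch class
= F#3


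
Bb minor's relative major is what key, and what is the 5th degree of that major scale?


Solution.
The relative major shares the key signature and is a minor 3rd above the minor tonic
A minor 3rd above Bb is Db
→ relative major of Bb minor is Db major
Db major scale: Db Eb F Gb Ab Bb C
= Db major; 5th degree = Ab


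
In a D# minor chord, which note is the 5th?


Let's work it out.
Minor triad = root + minor 3rd (3 semitones) + perfect 5th (7 semitones)
A triad on D# stacks thirds, so the chord tones use letter names D-F-A
Root: D#
Minor 3rd above D#: F#
Perfect 5th above D#: A#
The 5th = A#
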